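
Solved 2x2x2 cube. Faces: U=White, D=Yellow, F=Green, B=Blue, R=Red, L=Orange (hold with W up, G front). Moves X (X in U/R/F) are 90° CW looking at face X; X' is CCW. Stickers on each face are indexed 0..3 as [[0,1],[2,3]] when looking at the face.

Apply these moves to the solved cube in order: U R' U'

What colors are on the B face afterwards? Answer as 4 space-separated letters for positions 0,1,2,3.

Answer: B R Y B

Derivation:
After move 1 (U): U=WWWW F=RRGG R=BBRR B=OOBB L=GGOO
After move 2 (R'): R=BRBR U=WBWO F=RWGW D=YRYG B=YOYB
After move 3 (U'): U=BOWW F=GGGW R=RWBR B=BRYB L=YOOO
Query: B face = BRYB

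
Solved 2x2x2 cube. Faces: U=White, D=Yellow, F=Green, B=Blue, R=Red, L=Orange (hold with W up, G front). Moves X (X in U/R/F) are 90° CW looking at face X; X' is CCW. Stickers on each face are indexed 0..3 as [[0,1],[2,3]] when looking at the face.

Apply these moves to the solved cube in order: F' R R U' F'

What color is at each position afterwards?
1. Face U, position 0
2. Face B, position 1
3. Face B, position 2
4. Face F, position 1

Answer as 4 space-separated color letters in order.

After move 1 (F'): F=GGGG U=WWRR R=YRYR D=OOYY L=OWOW
After move 2 (R): R=YYRR U=WGRG F=GOGY D=OBYB B=RBWB
After move 3 (R): R=RYRY U=WORY F=GBGB D=OWYR B=GBGB
After move 4 (U'): U=OYWR F=OWGB R=GBRY B=RYGB L=GBOW
After move 5 (F'): F=WBOG U=OYGR R=WBOY D=BWYR L=GROW
Query 1: U[0] = O
Query 2: B[1] = Y
Query 3: B[2] = G
Query 4: F[1] = B

Answer: O Y G B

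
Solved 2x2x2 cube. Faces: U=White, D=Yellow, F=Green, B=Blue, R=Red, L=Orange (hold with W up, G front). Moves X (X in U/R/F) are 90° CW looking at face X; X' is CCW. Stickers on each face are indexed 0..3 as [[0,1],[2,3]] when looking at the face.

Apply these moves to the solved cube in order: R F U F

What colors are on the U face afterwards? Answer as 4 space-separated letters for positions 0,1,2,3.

Answer: O W B G

Derivation:
After move 1 (R): R=RRRR U=WGWG F=GYGY D=YBYB B=WBWB
After move 2 (F): F=GGYY U=WGOO R=WRGR D=RRYB L=OYOB
After move 3 (U): U=OWOG F=WRYY R=WBGR B=OYWB L=GGOB
After move 4 (F): F=YWYR U=OWBG R=OBGR D=GWYB L=GROR
Query: U face = OWBG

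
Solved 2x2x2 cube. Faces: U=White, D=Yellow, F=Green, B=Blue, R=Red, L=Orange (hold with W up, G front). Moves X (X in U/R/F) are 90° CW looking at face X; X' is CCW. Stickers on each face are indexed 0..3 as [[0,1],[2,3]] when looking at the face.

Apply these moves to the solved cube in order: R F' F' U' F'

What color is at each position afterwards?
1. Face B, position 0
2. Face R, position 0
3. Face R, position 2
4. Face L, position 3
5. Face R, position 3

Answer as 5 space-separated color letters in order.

After move 1 (R): R=RRRR U=WGWG F=GYGY D=YBYB B=WBWB
After move 2 (F'): F=YYGG U=WGRR R=BRYR D=OOYB L=OGOW
After move 3 (F'): F=YGYG U=WGBY R=OROR D=GWYB L=OROR
After move 4 (U'): U=GYWB F=ORYG R=YGOR B=ORWB L=WBOR
After move 5 (F'): F=RGOY U=GYYO R=WGGR D=BRYB L=WBOW
Query 1: B[0] = O
Query 2: R[0] = W
Query 3: R[2] = G
Query 4: L[3] = W
Query 5: R[3] = R

Answer: O W G W R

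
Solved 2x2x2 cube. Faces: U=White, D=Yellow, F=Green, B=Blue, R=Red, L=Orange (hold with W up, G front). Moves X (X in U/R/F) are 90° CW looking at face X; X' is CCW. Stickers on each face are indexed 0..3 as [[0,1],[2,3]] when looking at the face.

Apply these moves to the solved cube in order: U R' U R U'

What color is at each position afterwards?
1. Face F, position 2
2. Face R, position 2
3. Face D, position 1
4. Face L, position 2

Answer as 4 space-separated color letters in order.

After move 1 (U): U=WWWW F=RRGG R=BBRR B=OOBB L=GGOO
After move 2 (R'): R=BRBR U=WBWO F=RWGW D=YRYG B=YOYB
After move 3 (U): U=WWOB F=BRGW R=YOBR B=GGYB L=RWOO
After move 4 (R): R=BYRO U=WROW F=BRGG D=YYYG B=BGWB
After move 5 (U'): U=RWWO F=RWGG R=BRRO B=BYWB L=BGOO
Query 1: F[2] = G
Query 2: R[2] = R
Query 3: D[1] = Y
Query 4: L[2] = O

Answer: G R Y O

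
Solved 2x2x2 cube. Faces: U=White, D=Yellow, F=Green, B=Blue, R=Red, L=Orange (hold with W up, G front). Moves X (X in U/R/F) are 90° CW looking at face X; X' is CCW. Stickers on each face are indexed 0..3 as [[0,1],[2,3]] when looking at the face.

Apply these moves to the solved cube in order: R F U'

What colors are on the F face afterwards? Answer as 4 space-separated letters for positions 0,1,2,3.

After move 1 (R): R=RRRR U=WGWG F=GYGY D=YBYB B=WBWB
After move 2 (F): F=GGYY U=WGOO R=WRGR D=RRYB L=OYOB
After move 3 (U'): U=GOWO F=OYYY R=GGGR B=WRWB L=WBOB
Query: F face = OYYY

Answer: O Y Y Y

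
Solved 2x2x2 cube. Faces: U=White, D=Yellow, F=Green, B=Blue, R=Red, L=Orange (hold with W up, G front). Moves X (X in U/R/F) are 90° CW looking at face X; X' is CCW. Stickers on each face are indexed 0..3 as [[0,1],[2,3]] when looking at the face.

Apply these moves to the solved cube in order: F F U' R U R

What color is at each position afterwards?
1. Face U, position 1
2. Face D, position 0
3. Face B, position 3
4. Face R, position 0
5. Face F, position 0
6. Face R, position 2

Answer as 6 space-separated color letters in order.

After move 1 (F): F=GGGG U=WWOO R=WRWR D=RRYY L=OYOY
After move 2 (F): F=GGGG U=WWYY R=OROR D=WWYY L=OROR
After move 3 (U'): U=WYWY F=ORGG R=GGOR B=ORBB L=BBOR
After move 4 (R): R=OGRG U=WRWG F=OWGY D=WBYO B=YRYB
After move 5 (U): U=WWGR F=OGGY R=YRRG B=BBYB L=OWOR
After move 6 (R): R=RYGR U=WGGY F=OBGO D=WYYB B=RBWB
Query 1: U[1] = G
Query 2: D[0] = W
Query 3: B[3] = B
Query 4: R[0] = R
Query 5: F[0] = O
Query 6: R[2] = G

Answer: G W B R O G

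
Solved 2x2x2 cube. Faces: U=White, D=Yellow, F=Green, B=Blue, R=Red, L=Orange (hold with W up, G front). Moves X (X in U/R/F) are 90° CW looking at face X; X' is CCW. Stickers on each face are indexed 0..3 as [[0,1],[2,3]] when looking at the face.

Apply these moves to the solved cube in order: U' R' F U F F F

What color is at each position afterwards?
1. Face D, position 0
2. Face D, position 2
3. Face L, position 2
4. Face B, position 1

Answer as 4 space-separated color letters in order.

After move 1 (U'): U=WWWW F=OOGG R=GGRR B=RRBB L=BBOO
After move 2 (R'): R=GRGR U=WBWR F=OWGW D=YOYG B=YRYB
After move 3 (F): F=GOWW U=WBOB R=WRRR D=GGYG L=BYOO
After move 4 (U): U=OWBB F=WRWW R=YRRR B=BYYB L=GOOO
After move 5 (F): F=WWWR U=OWOO R=BRBR D=RYYG L=GGOG
After move 6 (F): F=WWRW U=OWGG R=OROR D=BBYG L=GROY
After move 7 (F): F=RWWW U=OWYR R=GRGR D=OOYG L=GBOB
Query 1: D[0] = O
Query 2: D[2] = Y
Query 3: L[2] = O
Query 4: B[1] = Y

Answer: O Y O Y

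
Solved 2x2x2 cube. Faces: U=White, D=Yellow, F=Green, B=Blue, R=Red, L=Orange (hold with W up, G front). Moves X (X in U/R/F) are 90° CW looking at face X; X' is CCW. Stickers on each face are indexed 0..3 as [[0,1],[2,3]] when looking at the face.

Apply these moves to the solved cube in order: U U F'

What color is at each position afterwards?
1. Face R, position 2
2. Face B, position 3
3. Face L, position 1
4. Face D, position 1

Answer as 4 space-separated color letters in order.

Answer: Y B W O

Derivation:
After move 1 (U): U=WWWW F=RRGG R=BBRR B=OOBB L=GGOO
After move 2 (U): U=WWWW F=BBGG R=OORR B=GGBB L=RROO
After move 3 (F'): F=BGBG U=WWOR R=YOYR D=ROYY L=RWOW
Query 1: R[2] = Y
Query 2: B[3] = B
Query 3: L[1] = W
Query 4: D[1] = O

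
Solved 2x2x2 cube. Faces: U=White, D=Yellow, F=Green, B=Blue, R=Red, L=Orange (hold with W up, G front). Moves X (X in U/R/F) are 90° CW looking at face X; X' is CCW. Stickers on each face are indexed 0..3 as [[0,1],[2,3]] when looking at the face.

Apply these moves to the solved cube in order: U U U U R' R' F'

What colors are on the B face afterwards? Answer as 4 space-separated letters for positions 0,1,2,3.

After move 1 (U): U=WWWW F=RRGG R=BBRR B=OOBB L=GGOO
After move 2 (U): U=WWWW F=BBGG R=OORR B=GGBB L=RROO
After move 3 (U): U=WWWW F=OOGG R=GGRR B=RRBB L=BBOO
After move 4 (U): U=WWWW F=GGGG R=RRRR B=BBBB L=OOOO
After move 5 (R'): R=RRRR U=WBWB F=GWGW D=YGYG B=YBYB
After move 6 (R'): R=RRRR U=WYWY F=GBGB D=YWYW B=GBGB
After move 7 (F'): F=BBGG U=WYRR R=WRYR D=OOYW L=OYOW
Query: B face = GBGB

Answer: G B G B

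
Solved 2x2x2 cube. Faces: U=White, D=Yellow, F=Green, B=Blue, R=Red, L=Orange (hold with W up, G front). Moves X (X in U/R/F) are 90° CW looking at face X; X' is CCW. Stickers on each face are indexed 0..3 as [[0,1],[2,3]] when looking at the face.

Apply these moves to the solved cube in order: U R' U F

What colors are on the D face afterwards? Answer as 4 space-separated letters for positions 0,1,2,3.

After move 1 (U): U=WWWW F=RRGG R=BBRR B=OOBB L=GGOO
After move 2 (R'): R=BRBR U=WBWO F=RWGW D=YRYG B=YOYB
After move 3 (U): U=WWOB F=BRGW R=YOBR B=GGYB L=RWOO
After move 4 (F): F=GBWR U=WWOW R=OOBR D=BYYG L=RYOR
Query: D face = BYYG

Answer: B Y Y G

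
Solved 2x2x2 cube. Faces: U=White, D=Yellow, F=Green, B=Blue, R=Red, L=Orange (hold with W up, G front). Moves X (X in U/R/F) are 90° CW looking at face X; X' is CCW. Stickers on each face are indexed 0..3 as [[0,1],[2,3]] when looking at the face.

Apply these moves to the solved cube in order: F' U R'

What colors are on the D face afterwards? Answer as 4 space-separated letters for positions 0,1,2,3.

Answer: O R Y G

Derivation:
After move 1 (F'): F=GGGG U=WWRR R=YRYR D=OOYY L=OWOW
After move 2 (U): U=RWRW F=YRGG R=BBYR B=OWBB L=GGOW
After move 3 (R'): R=BRBY U=RBRO F=YWGW D=ORYG B=YWOB
Query: D face = ORYG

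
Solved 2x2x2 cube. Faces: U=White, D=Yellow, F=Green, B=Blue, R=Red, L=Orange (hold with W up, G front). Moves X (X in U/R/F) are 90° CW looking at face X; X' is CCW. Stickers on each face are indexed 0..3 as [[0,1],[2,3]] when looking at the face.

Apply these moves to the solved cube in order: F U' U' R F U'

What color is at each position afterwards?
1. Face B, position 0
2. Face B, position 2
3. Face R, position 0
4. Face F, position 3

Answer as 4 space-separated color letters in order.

After move 1 (F): F=GGGG U=WWOO R=WRWR D=RRYY L=OYOY
After move 2 (U'): U=WOWO F=OYGG R=GGWR B=WRBB L=BBOY
After move 3 (U'): U=OOWW F=BBGG R=OYWR B=GGBB L=WROY
After move 4 (R): R=WORY U=OBWG F=BRGY D=RBYG B=WGOB
After move 5 (F): F=GBYR U=OBYR R=WOGY D=RWYG L=WROB
After move 6 (U'): U=BROY F=WRYR R=GBGY B=WOOB L=WGOB
Query 1: B[0] = W
Query 2: B[2] = O
Query 3: R[0] = G
Query 4: F[3] = R

Answer: W O G R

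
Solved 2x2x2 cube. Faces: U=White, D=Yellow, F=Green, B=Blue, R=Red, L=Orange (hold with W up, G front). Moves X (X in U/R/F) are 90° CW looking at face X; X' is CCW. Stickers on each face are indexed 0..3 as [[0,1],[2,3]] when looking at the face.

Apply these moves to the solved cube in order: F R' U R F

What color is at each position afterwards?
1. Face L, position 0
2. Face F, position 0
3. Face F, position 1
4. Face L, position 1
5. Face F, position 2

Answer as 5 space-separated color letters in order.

After move 1 (F): F=GGGG U=WWOO R=WRWR D=RRYY L=OYOY
After move 2 (R'): R=RRWW U=WBOB F=GWGO D=RGYG B=YBRB
After move 3 (U): U=OWBB F=RRGO R=YBWW B=OYRB L=GWOY
After move 4 (R): R=WYWB U=ORBO F=RGGG D=RRYO B=BYWB
After move 5 (F): F=GRGG U=ORYW R=BYOB D=WWYO L=GROR
Query 1: L[0] = G
Query 2: F[0] = G
Query 3: F[1] = R
Query 4: L[1] = R
Query 5: F[2] = G

Answer: G G R R G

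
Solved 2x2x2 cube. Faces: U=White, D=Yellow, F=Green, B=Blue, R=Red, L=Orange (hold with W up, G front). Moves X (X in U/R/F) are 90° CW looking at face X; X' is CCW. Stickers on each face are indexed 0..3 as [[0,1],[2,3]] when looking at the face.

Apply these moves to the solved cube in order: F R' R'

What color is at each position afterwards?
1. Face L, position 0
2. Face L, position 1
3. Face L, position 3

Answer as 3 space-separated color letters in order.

After move 1 (F): F=GGGG U=WWOO R=WRWR D=RRYY L=OYOY
After move 2 (R'): R=RRWW U=WBOB F=GWGO D=RGYG B=YBRB
After move 3 (R'): R=RWRW U=WROY F=GBGB D=RWYO B=GBGB
Query 1: L[0] = O
Query 2: L[1] = Y
Query 3: L[3] = Y

Answer: O Y Y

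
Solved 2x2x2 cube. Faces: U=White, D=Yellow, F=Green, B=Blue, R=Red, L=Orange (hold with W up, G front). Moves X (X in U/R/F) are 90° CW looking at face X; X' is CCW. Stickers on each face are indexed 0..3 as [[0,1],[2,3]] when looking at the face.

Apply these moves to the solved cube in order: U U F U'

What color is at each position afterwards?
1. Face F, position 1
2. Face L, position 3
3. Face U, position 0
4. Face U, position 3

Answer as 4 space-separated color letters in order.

After move 1 (U): U=WWWW F=RRGG R=BBRR B=OOBB L=GGOO
After move 2 (U): U=WWWW F=BBGG R=OORR B=GGBB L=RROO
After move 3 (F): F=GBGB U=WWOR R=WOWR D=ROYY L=RYOY
After move 4 (U'): U=WRWO F=RYGB R=GBWR B=WOBB L=GGOY
Query 1: F[1] = Y
Query 2: L[3] = Y
Query 3: U[0] = W
Query 4: U[3] = O

Answer: Y Y W O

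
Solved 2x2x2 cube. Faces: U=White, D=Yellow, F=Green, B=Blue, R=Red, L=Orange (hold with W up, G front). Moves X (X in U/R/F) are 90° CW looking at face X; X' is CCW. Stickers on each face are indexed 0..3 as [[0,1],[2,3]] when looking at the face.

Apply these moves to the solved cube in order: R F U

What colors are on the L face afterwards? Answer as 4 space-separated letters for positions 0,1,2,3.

Answer: G G O B

Derivation:
After move 1 (R): R=RRRR U=WGWG F=GYGY D=YBYB B=WBWB
After move 2 (F): F=GGYY U=WGOO R=WRGR D=RRYB L=OYOB
After move 3 (U): U=OWOG F=WRYY R=WBGR B=OYWB L=GGOB
Query: L face = GGOB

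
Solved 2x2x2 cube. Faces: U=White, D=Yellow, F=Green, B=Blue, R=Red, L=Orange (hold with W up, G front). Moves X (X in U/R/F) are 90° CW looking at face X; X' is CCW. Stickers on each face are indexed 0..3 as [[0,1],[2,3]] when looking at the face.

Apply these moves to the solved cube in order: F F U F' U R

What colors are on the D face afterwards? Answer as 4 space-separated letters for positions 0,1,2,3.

Answer: G B Y G

Derivation:
After move 1 (F): F=GGGG U=WWOO R=WRWR D=RRYY L=OYOY
After move 2 (F): F=GGGG U=WWYY R=OROR D=WWYY L=OROR
After move 3 (U): U=YWYW F=ORGG R=BBOR B=ORBB L=GGOR
After move 4 (F'): F=RGOG U=YWBO R=WBWR D=GRYY L=GWOY
After move 5 (U): U=BYOW F=WBOG R=ORWR B=GWBB L=RGOY
After move 6 (R): R=WORR U=BBOG F=WROY D=GBYG B=WWYB
Query: D face = GBYG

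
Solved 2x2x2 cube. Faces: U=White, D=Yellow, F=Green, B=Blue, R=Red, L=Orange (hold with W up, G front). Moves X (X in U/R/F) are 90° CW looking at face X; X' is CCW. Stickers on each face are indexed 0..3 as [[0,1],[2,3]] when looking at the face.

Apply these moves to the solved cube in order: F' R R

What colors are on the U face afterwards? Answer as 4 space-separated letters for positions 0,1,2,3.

After move 1 (F'): F=GGGG U=WWRR R=YRYR D=OOYY L=OWOW
After move 2 (R): R=YYRR U=WGRG F=GOGY D=OBYB B=RBWB
After move 3 (R): R=RYRY U=WORY F=GBGB D=OWYR B=GBGB
Query: U face = WORY

Answer: W O R Y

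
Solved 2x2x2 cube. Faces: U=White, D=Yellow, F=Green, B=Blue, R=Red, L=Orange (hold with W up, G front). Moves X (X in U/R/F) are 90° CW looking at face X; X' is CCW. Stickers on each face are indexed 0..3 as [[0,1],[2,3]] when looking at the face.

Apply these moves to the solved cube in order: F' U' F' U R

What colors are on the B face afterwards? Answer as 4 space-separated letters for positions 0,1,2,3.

Answer: R R W B

Derivation:
After move 1 (F'): F=GGGG U=WWRR R=YRYR D=OOYY L=OWOW
After move 2 (U'): U=WRWR F=OWGG R=GGYR B=YRBB L=BBOW
After move 3 (F'): F=WGOG U=WRGY R=OGOR D=BWYY L=BROW
After move 4 (U): U=GWYR F=OGOG R=YROR B=BRBB L=WGOW
After move 5 (R): R=OYRR U=GGYG F=OWOY D=BBYB B=RRWB
Query: B face = RRWB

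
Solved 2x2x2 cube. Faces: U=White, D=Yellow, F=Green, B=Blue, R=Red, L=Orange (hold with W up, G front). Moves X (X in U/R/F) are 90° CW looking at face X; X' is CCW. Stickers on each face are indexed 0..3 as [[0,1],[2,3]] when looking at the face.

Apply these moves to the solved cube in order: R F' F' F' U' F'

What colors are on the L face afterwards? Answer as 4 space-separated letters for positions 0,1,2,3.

Answer: W O O W

Derivation:
After move 1 (R): R=RRRR U=WGWG F=GYGY D=YBYB B=WBWB
After move 2 (F'): F=YYGG U=WGRR R=BRYR D=OOYB L=OGOW
After move 3 (F'): F=YGYG U=WGBY R=OROR D=GWYB L=OROR
After move 4 (F'): F=GGYY U=WGOO R=WRGR D=RRYB L=OYOB
After move 5 (U'): U=GOWO F=OYYY R=GGGR B=WRWB L=WBOB
After move 6 (F'): F=YYOY U=GOGG R=RGRR D=BBYB L=WOOW
Query: L face = WOOW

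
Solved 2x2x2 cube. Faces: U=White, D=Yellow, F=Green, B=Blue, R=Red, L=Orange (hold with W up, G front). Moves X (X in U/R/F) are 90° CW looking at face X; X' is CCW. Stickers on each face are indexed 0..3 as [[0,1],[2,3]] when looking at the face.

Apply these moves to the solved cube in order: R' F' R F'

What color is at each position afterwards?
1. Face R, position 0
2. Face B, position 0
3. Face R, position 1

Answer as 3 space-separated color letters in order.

Answer: Y R G

Derivation:
After move 1 (R'): R=RRRR U=WBWB F=GWGW D=YGYG B=YBYB
After move 2 (F'): F=WWGG U=WBRR R=GRYR D=OOYG L=OBOW
After move 3 (R): R=YGRR U=WWRG F=WOGG D=OYYY B=RBBB
After move 4 (F'): F=OGWG U=WWYR R=YGOR D=BWYY L=OGOR
Query 1: R[0] = Y
Query 2: B[0] = R
Query 3: R[1] = G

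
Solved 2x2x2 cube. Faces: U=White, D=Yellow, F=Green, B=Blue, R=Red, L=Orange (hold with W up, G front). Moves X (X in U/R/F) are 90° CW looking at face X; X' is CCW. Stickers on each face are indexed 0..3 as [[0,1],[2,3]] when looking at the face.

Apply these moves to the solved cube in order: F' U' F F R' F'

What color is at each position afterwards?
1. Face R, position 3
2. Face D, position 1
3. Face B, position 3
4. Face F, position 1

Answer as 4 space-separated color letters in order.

After move 1 (F'): F=GGGG U=WWRR R=YRYR D=OOYY L=OWOW
After move 2 (U'): U=WRWR F=OWGG R=GGYR B=YRBB L=BBOW
After move 3 (F): F=GOGW U=WRWB R=WGRR D=YGYY L=BOOO
After move 4 (F): F=GGWO U=WROO R=WGBR D=RWYY L=BYOG
After move 5 (R'): R=GRWB U=WBOY F=GRWO D=RGYO B=YRWB
After move 6 (F'): F=ROGW U=WBGW R=GRRB D=YGYO L=BYOO
Query 1: R[3] = B
Query 2: D[1] = G
Query 3: B[3] = B
Query 4: F[1] = O

Answer: B G B O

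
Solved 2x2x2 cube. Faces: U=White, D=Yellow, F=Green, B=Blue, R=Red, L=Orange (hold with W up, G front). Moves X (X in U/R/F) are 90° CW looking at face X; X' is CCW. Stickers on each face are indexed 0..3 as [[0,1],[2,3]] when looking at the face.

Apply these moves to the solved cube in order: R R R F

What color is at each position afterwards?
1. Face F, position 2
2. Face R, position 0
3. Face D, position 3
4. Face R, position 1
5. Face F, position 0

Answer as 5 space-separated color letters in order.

After move 1 (R): R=RRRR U=WGWG F=GYGY D=YBYB B=WBWB
After move 2 (R): R=RRRR U=WYWY F=GBGB D=YWYW B=GBGB
After move 3 (R): R=RRRR U=WBWB F=GWGW D=YGYG B=YBYB
After move 4 (F): F=GGWW U=WBOO R=WRBR D=RRYG L=OYOG
Query 1: F[2] = W
Query 2: R[0] = W
Query 3: D[3] = G
Query 4: R[1] = R
Query 5: F[0] = G

Answer: W W G R G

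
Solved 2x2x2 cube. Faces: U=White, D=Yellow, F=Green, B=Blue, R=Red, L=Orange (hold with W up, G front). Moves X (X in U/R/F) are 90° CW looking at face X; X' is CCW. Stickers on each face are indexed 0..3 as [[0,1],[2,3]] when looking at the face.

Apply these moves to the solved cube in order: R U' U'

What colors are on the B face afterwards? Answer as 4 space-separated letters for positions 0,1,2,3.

After move 1 (R): R=RRRR U=WGWG F=GYGY D=YBYB B=WBWB
After move 2 (U'): U=GGWW F=OOGY R=GYRR B=RRWB L=WBOO
After move 3 (U'): U=GWGW F=WBGY R=OORR B=GYWB L=RROO
Query: B face = GYWB

Answer: G Y W B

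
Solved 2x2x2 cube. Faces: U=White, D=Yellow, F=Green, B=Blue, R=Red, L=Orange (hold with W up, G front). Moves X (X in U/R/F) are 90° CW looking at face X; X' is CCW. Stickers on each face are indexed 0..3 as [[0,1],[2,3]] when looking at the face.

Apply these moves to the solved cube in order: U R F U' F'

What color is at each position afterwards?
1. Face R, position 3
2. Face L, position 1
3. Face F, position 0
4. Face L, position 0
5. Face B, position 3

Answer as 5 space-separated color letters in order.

After move 1 (U): U=WWWW F=RRGG R=BBRR B=OOBB L=GGOO
After move 2 (R): R=RBRB U=WRWG F=RYGY D=YBYO B=WOWB
After move 3 (F): F=GRYY U=WROG R=WBGB D=RRYO L=GYOB
After move 4 (U'): U=RGWO F=GYYY R=GRGB B=WBWB L=WOOB
After move 5 (F'): F=YYGY U=RGGG R=RRRB D=OBYO L=WOOW
Query 1: R[3] = B
Query 2: L[1] = O
Query 3: F[0] = Y
Query 4: L[0] = W
Query 5: B[3] = B

Answer: B O Y W B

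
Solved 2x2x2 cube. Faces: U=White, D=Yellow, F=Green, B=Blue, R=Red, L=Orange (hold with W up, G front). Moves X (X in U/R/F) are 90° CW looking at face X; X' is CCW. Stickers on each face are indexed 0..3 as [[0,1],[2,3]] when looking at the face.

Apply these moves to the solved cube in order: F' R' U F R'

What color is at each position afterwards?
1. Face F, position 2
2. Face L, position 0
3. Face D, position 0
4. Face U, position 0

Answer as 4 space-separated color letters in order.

After move 1 (F'): F=GGGG U=WWRR R=YRYR D=OOYY L=OWOW
After move 2 (R'): R=RRYY U=WBRB F=GWGR D=OGYG B=YBOB
After move 3 (U): U=RWBB F=RRGR R=YBYY B=OWOB L=GWOW
After move 4 (F): F=GRRR U=RWWW R=BBBY D=YYYG L=GOOG
After move 5 (R'): R=BYBB U=ROWO F=GWRW D=YRYR B=GWYB
Query 1: F[2] = R
Query 2: L[0] = G
Query 3: D[0] = Y
Query 4: U[0] = R

Answer: R G Y R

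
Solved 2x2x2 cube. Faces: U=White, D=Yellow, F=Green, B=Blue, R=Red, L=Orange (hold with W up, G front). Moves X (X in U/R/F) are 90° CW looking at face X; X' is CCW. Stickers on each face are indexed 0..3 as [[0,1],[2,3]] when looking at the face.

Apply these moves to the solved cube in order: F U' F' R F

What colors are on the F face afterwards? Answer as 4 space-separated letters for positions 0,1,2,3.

Answer: O Y Y Y

Derivation:
After move 1 (F): F=GGGG U=WWOO R=WRWR D=RRYY L=OYOY
After move 2 (U'): U=WOWO F=OYGG R=GGWR B=WRBB L=BBOY
After move 3 (F'): F=YGOG U=WOGW R=RGRR D=BYYY L=BOOW
After move 4 (R): R=RRRG U=WGGG F=YYOY D=BBYW B=WROB
After move 5 (F): F=OYYY U=WGWO R=GRGG D=RRYW L=BBOB
Query: F face = OYYY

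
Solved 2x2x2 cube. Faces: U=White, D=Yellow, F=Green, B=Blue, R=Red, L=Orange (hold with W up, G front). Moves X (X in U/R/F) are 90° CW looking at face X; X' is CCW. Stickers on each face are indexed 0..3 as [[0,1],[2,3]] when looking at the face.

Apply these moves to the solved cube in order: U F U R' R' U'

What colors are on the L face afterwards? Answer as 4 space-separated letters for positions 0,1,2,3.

After move 1 (U): U=WWWW F=RRGG R=BBRR B=OOBB L=GGOO
After move 2 (F): F=GRGR U=WWOG R=WBWR D=RBYY L=GYOY
After move 3 (U): U=OWGW F=WBGR R=OOWR B=GYBB L=GROY
After move 4 (R'): R=OROW U=OBGG F=WWGW D=RBYR B=YYBB
After move 5 (R'): R=RWOO U=OBGY F=WBGG D=RWYW B=RYBB
After move 6 (U'): U=BYOG F=GRGG R=WBOO B=RWBB L=RYOY
Query: L face = RYOY

Answer: R Y O Y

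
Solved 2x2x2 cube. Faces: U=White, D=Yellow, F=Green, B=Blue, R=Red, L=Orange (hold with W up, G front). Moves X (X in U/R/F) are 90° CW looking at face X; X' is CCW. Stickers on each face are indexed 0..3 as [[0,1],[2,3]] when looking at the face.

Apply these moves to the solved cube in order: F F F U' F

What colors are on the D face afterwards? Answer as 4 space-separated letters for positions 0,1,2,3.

After move 1 (F): F=GGGG U=WWOO R=WRWR D=RRYY L=OYOY
After move 2 (F): F=GGGG U=WWYY R=OROR D=WWYY L=OROR
After move 3 (F): F=GGGG U=WWRR R=YRYR D=OOYY L=OWOW
After move 4 (U'): U=WRWR F=OWGG R=GGYR B=YRBB L=BBOW
After move 5 (F): F=GOGW U=WRWB R=WGRR D=YGYY L=BOOO
Query: D face = YGYY

Answer: Y G Y Y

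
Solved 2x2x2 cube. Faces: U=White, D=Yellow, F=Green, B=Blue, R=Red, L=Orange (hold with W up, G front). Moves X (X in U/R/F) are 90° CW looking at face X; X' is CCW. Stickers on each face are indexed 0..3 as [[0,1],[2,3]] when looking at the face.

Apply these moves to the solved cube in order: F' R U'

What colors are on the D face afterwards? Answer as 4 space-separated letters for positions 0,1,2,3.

Answer: O B Y B

Derivation:
After move 1 (F'): F=GGGG U=WWRR R=YRYR D=OOYY L=OWOW
After move 2 (R): R=YYRR U=WGRG F=GOGY D=OBYB B=RBWB
After move 3 (U'): U=GGWR F=OWGY R=GORR B=YYWB L=RBOW
Query: D face = OBYB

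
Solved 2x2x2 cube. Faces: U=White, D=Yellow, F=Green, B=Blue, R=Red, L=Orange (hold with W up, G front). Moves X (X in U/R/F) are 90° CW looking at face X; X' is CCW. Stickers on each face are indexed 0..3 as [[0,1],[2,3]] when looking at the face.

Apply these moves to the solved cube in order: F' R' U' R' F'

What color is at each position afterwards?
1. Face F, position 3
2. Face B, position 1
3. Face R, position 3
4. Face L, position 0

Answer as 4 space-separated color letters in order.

After move 1 (F'): F=GGGG U=WWRR R=YRYR D=OOYY L=OWOW
After move 2 (R'): R=RRYY U=WBRB F=GWGR D=OGYG B=YBOB
After move 3 (U'): U=BBWR F=OWGR R=GWYY B=RROB L=YBOW
After move 4 (R'): R=WYGY U=BOWR F=OBGR D=OWYR B=GRGB
After move 5 (F'): F=BROG U=BOWG R=WYOY D=BWYR L=YROW
Query 1: F[3] = G
Query 2: B[1] = R
Query 3: R[3] = Y
Query 4: L[0] = Y

Answer: G R Y Y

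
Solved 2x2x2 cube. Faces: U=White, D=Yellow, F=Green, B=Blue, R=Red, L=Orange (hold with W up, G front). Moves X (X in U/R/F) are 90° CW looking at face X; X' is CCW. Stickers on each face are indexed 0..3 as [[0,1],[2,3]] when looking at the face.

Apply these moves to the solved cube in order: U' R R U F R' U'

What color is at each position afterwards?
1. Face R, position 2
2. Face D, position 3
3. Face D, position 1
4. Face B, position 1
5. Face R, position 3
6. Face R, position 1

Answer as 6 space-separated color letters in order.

Answer: Y R R G Y W

Derivation:
After move 1 (U'): U=WWWW F=OOGG R=GGRR B=RRBB L=BBOO
After move 2 (R): R=RGRG U=WOWG F=OYGY D=YBYR B=WRWB
After move 3 (R): R=RRGG U=WYWY F=OBGR D=YWYW B=GROB
After move 4 (U): U=WWYY F=RRGR R=GRGG B=BBOB L=OBOO
After move 5 (F): F=GRRR U=WWOB R=YRYG D=GGYW L=OYOW
After move 6 (R'): R=RGYY U=WOOB F=GWRB D=GRYR B=WBGB
After move 7 (U'): U=OBWO F=OYRB R=GWYY B=RGGB L=WBOW
Query 1: R[2] = Y
Query 2: D[3] = R
Query 3: D[1] = R
Query 4: B[1] = G
Query 5: R[3] = Y
Query 6: R[1] = W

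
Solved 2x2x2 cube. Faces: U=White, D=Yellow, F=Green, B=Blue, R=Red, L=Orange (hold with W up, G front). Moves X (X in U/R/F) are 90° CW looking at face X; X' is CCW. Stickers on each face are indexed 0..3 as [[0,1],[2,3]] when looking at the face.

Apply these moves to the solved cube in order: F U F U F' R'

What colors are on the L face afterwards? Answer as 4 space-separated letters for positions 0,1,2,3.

After move 1 (F): F=GGGG U=WWOO R=WRWR D=RRYY L=OYOY
After move 2 (U): U=OWOW F=WRGG R=BBWR B=OYBB L=GGOY
After move 3 (F): F=GWGR U=OWYG R=OBWR D=WBYY L=GROR
After move 4 (U): U=YOGW F=OBGR R=OYWR B=GRBB L=GWOR
After move 5 (F'): F=BROG U=YOOW R=BYWR D=WRYY L=GWOG
After move 6 (R'): R=YRBW U=YBOG F=BOOW D=WRYG B=YRRB
Query: L face = GWOG

Answer: G W O G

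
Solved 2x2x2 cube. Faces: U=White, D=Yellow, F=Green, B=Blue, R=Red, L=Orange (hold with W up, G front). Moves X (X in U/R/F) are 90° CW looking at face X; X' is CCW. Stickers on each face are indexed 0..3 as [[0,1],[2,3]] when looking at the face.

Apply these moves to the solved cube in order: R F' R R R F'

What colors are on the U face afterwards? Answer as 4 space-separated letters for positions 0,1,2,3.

After move 1 (R): R=RRRR U=WGWG F=GYGY D=YBYB B=WBWB
After move 2 (F'): F=YYGG U=WGRR R=BRYR D=OOYB L=OGOW
After move 3 (R): R=YBRR U=WYRG F=YOGB D=OWYW B=RBGB
After move 4 (R): R=RYRB U=WORB F=YWGW D=OGYR B=GBYB
After move 5 (R): R=RRBY U=WWRW F=YGGR D=OYYG B=BBOB
After move 6 (F'): F=GRYG U=WWRB R=YROY D=GWYG L=OWOR
Query: U face = WWRB

Answer: W W R B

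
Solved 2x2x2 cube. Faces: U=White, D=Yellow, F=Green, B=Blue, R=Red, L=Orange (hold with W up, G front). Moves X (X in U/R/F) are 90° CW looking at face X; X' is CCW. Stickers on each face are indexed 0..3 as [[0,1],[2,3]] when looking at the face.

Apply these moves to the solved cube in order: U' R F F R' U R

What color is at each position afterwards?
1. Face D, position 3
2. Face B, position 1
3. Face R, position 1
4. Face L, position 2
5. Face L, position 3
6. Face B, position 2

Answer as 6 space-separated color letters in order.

After move 1 (U'): U=WWWW F=OOGG R=GGRR B=RRBB L=BBOO
After move 2 (R): R=RGRG U=WOWG F=OYGY D=YBYR B=WRWB
After move 3 (F): F=GOYY U=WOOB R=WGGG D=RRYR L=BYOB
After move 4 (F): F=YGYO U=WOBY R=OGBG D=GWYR L=BROR
After move 5 (R'): R=GGOB U=WWBW F=YOYY D=GGYO B=RRWB
After move 6 (U): U=BWWW F=GGYY R=RROB B=BRWB L=YOOR
After move 7 (R): R=ORBR U=BGWY F=GGYO D=GWYB B=WRWB
Query 1: D[3] = B
Query 2: B[1] = R
Query 3: R[1] = R
Query 4: L[2] = O
Query 5: L[3] = R
Query 6: B[2] = W

Answer: B R R O R W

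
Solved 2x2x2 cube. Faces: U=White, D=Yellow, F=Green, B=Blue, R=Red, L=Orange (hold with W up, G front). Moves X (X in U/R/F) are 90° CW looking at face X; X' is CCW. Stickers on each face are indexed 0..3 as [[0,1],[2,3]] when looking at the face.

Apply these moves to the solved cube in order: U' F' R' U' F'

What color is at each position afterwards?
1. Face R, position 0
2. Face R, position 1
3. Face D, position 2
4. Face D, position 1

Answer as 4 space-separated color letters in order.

After move 1 (U'): U=WWWW F=OOGG R=GGRR B=RRBB L=BBOO
After move 2 (F'): F=OGOG U=WWGR R=YGYR D=BOYY L=BWOW
After move 3 (R'): R=GRYY U=WBGR F=OWOR D=BGYG B=YROB
After move 4 (U'): U=BRWG F=BWOR R=OWYY B=GROB L=YROW
After move 5 (F'): F=WRBO U=BROY R=GWBY D=RWYG L=YGOW
Query 1: R[0] = G
Query 2: R[1] = W
Query 3: D[2] = Y
Query 4: D[1] = W

Answer: G W Y W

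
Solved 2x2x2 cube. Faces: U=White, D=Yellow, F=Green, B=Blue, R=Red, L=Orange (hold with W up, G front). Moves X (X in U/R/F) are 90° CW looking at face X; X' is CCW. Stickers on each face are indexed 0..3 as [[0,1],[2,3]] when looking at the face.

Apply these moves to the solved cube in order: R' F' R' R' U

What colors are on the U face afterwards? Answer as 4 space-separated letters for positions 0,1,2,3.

Answer: R W G O

Derivation:
After move 1 (R'): R=RRRR U=WBWB F=GWGW D=YGYG B=YBYB
After move 2 (F'): F=WWGG U=WBRR R=GRYR D=OOYG L=OBOW
After move 3 (R'): R=RRGY U=WYRY F=WBGR D=OWYG B=GBOB
After move 4 (R'): R=RYRG U=WORG F=WYGY D=OBYR B=GBWB
After move 5 (U): U=RWGO F=RYGY R=GBRG B=OBWB L=WYOW
Query: U face = RWGO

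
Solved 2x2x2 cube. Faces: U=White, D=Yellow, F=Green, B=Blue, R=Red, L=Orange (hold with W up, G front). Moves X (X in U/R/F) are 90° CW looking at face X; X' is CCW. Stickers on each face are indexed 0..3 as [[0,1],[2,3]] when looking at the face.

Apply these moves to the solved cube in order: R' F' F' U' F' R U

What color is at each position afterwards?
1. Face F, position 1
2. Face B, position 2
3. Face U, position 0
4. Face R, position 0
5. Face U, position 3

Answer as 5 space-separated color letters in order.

Answer: W Y W O G

Derivation:
After move 1 (R'): R=RRRR U=WBWB F=GWGW D=YGYG B=YBYB
After move 2 (F'): F=WWGG U=WBRR R=GRYR D=OOYG L=OBOW
After move 3 (F'): F=WGWG U=WBGY R=OROR D=BWYG L=OROR
After move 4 (U'): U=BYWG F=ORWG R=WGOR B=ORYB L=YBOR
After move 5 (F'): F=RGOW U=BYWO R=WGBR D=BRYG L=YGOW
After move 6 (R): R=BWRG U=BGWW F=RROG D=BYYO B=ORYB
After move 7 (U): U=WBWG F=BWOG R=ORRG B=YGYB L=RROW
Query 1: F[1] = W
Query 2: B[2] = Y
Query 3: U[0] = W
Query 4: R[0] = O
Query 5: U[3] = G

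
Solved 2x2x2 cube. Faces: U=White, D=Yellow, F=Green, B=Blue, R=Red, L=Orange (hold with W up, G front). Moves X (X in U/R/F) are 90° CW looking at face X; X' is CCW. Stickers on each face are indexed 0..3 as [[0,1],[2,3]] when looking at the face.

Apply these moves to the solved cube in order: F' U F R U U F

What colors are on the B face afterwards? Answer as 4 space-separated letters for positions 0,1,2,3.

After move 1 (F'): F=GGGG U=WWRR R=YRYR D=OOYY L=OWOW
After move 2 (U): U=RWRW F=YRGG R=BBYR B=OWBB L=GGOW
After move 3 (F): F=GYGR U=RWWG R=RBWR D=YBYY L=GOOO
After move 4 (R): R=WRRB U=RYWR F=GBGY D=YBYO B=GWWB
After move 5 (U): U=WRRY F=WRGY R=GWRB B=GOWB L=GBOO
After move 6 (U): U=RWYR F=GWGY R=GORB B=GBWB L=WROO
After move 7 (F): F=GGYW U=RWOR R=YORB D=RGYO L=WYOB
Query: B face = GBWB

Answer: G B W B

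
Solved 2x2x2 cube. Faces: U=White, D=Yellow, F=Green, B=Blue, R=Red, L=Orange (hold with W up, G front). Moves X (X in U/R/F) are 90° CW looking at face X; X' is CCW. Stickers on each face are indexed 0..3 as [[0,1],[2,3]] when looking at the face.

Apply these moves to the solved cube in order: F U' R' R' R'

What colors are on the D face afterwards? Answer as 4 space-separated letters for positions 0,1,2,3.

After move 1 (F): F=GGGG U=WWOO R=WRWR D=RRYY L=OYOY
After move 2 (U'): U=WOWO F=OYGG R=GGWR B=WRBB L=BBOY
After move 3 (R'): R=GRGW U=WBWW F=OOGO D=RYYG B=YRRB
After move 4 (R'): R=RWGG U=WRWY F=OBGW D=ROYO B=GRYB
After move 5 (R'): R=WGRG U=WYWG F=ORGY D=RBYW B=OROB
Query: D face = RBYW

Answer: R B Y W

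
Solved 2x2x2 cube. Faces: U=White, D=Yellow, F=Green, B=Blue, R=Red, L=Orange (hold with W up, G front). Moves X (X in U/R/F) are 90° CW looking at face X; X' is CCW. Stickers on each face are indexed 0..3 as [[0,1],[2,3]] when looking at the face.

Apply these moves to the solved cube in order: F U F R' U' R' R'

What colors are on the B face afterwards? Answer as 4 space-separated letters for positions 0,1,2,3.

Answer: G R R B

Derivation:
After move 1 (F): F=GGGG U=WWOO R=WRWR D=RRYY L=OYOY
After move 2 (U): U=OWOW F=WRGG R=BBWR B=OYBB L=GGOY
After move 3 (F): F=GWGR U=OWYG R=OBWR D=WBYY L=GROR
After move 4 (R'): R=BROW U=OBYO F=GWGG D=WWYR B=YYBB
After move 5 (U'): U=BOOY F=GRGG R=GWOW B=BRBB L=YYOR
After move 6 (R'): R=WWGO U=BBOB F=GOGY D=WRYG B=RRWB
After move 7 (R'): R=WOWG U=BWOR F=GBGB D=WOYY B=GRRB
Query: B face = GRRB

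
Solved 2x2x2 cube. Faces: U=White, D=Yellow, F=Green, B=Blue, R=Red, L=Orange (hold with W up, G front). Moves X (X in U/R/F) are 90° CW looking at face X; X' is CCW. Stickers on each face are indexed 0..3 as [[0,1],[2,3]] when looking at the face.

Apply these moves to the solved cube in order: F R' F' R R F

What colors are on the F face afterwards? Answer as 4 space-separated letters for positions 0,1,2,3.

After move 1 (F): F=GGGG U=WWOO R=WRWR D=RRYY L=OYOY
After move 2 (R'): R=RRWW U=WBOB F=GWGO D=RGYG B=YBRB
After move 3 (F'): F=WOGG U=WBRW R=GRRW D=YYYG L=OBOO
After move 4 (R): R=RGWR U=WORG F=WYGG D=YRYY B=WBBB
After move 5 (R): R=WRRG U=WYRG F=WRGY D=YBYW B=GBOB
After move 6 (F): F=GWYR U=WYOB R=RRGG D=RWYW L=OYOB
Query: F face = GWYR

Answer: G W Y R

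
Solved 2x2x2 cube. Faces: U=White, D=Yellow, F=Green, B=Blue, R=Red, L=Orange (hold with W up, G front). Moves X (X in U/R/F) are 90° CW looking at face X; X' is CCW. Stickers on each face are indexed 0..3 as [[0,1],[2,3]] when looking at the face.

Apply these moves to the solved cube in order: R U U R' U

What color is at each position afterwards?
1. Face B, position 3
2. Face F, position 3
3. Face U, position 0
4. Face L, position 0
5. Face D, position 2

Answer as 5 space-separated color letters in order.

Answer: B W G W Y

Derivation:
After move 1 (R): R=RRRR U=WGWG F=GYGY D=YBYB B=WBWB
After move 2 (U): U=WWGG F=RRGY R=WBRR B=OOWB L=GYOO
After move 3 (U): U=GWGW F=WBGY R=OORR B=GYWB L=RROO
After move 4 (R'): R=OROR U=GWGG F=WWGW D=YBYY B=BYBB
After move 5 (U): U=GGGW F=ORGW R=BYOR B=RRBB L=WWOO
Query 1: B[3] = B
Query 2: F[3] = W
Query 3: U[0] = G
Query 4: L[0] = W
Query 5: D[2] = Y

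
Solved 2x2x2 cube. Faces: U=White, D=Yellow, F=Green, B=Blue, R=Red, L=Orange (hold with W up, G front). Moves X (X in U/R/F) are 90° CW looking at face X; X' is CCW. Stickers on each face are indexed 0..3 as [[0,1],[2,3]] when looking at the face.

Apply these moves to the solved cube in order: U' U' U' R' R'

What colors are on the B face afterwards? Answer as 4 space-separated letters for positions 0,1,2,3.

Answer: G O R B

Derivation:
After move 1 (U'): U=WWWW F=OOGG R=GGRR B=RRBB L=BBOO
After move 2 (U'): U=WWWW F=BBGG R=OORR B=GGBB L=RROO
After move 3 (U'): U=WWWW F=RRGG R=BBRR B=OOBB L=GGOO
After move 4 (R'): R=BRBR U=WBWO F=RWGW D=YRYG B=YOYB
After move 5 (R'): R=RRBB U=WYWY F=RBGO D=YWYW B=GORB
Query: B face = GORB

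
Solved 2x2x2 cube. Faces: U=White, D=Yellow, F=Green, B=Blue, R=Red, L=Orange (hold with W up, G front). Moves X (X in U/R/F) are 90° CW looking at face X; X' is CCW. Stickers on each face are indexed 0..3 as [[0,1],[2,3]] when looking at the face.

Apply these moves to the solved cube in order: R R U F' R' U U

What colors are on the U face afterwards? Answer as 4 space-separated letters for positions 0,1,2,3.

Answer: O G G W

Derivation:
After move 1 (R): R=RRRR U=WGWG F=GYGY D=YBYB B=WBWB
After move 2 (R): R=RRRR U=WYWY F=GBGB D=YWYW B=GBGB
After move 3 (U): U=WWYY F=RRGB R=GBRR B=OOGB L=GBOO
After move 4 (F'): F=RBRG U=WWGR R=WBYR D=BOYW L=GYOY
After move 5 (R'): R=BRWY U=WGGO F=RWRR D=BBYG B=WOOB
After move 6 (U): U=GWOG F=BRRR R=WOWY B=GYOB L=RWOY
After move 7 (U): U=OGGW F=WORR R=GYWY B=RWOB L=BROY
Query: U face = OGGW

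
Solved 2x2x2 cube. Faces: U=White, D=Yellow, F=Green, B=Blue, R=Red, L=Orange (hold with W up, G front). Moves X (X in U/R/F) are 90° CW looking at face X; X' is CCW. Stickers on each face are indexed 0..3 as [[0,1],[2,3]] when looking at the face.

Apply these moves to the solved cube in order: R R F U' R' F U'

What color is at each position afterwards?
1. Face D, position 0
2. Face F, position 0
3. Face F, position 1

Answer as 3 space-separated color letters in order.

After move 1 (R): R=RRRR U=WGWG F=GYGY D=YBYB B=WBWB
After move 2 (R): R=RRRR U=WYWY F=GBGB D=YWYW B=GBGB
After move 3 (F): F=GGBB U=WYOO R=WRYR D=RRYW L=OYOW
After move 4 (U'): U=YOWO F=OYBB R=GGYR B=WRGB L=GBOW
After move 5 (R'): R=GRGY U=YGWW F=OOBO D=RYYB B=WRRB
After move 6 (F): F=BOOO U=YGWB R=WRWY D=GGYB L=GROY
After move 7 (U'): U=GBYW F=GROO R=BOWY B=WRRB L=WROY
Query 1: D[0] = G
Query 2: F[0] = G
Query 3: F[1] = R

Answer: G G R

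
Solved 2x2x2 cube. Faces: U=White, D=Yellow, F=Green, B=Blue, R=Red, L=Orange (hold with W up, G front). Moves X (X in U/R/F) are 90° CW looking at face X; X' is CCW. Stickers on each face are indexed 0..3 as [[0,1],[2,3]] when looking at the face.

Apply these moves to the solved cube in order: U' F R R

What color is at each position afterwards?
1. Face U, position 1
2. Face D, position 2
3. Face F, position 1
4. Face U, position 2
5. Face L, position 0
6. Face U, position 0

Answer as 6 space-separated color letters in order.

Answer: G Y B O B W

Derivation:
After move 1 (U'): U=WWWW F=OOGG R=GGRR B=RRBB L=BBOO
After move 2 (F): F=GOGO U=WWOB R=WGWR D=RGYY L=BYOY
After move 3 (R): R=WWRG U=WOOO F=GGGY D=RBYR B=BRWB
After move 4 (R): R=RWGW U=WGOY F=GBGR D=RWYB B=OROB
Query 1: U[1] = G
Query 2: D[2] = Y
Query 3: F[1] = B
Query 4: U[2] = O
Query 5: L[0] = B
Query 6: U[0] = W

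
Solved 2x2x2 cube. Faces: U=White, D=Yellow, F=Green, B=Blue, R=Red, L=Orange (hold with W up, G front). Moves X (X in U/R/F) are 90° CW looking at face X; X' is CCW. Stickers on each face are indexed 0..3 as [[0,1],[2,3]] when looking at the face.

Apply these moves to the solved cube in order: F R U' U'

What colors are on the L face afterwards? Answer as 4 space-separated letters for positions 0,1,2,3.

Answer: W W O Y

Derivation:
After move 1 (F): F=GGGG U=WWOO R=WRWR D=RRYY L=OYOY
After move 2 (R): R=WWRR U=WGOG F=GRGY D=RBYB B=OBWB
After move 3 (U'): U=GGWO F=OYGY R=GRRR B=WWWB L=OBOY
After move 4 (U'): U=GOGW F=OBGY R=OYRR B=GRWB L=WWOY
Query: L face = WWOY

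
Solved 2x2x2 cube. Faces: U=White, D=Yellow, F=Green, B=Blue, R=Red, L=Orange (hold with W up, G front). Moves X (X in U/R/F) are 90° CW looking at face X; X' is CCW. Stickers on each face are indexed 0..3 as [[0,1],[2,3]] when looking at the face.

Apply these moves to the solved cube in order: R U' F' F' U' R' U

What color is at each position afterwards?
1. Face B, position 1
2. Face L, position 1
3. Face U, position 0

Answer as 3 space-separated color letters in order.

Answer: R Y G

Derivation:
After move 1 (R): R=RRRR U=WGWG F=GYGY D=YBYB B=WBWB
After move 2 (U'): U=GGWW F=OOGY R=GYRR B=RRWB L=WBOO
After move 3 (F'): F=OYOG U=GGGR R=BYYR D=BOYB L=WWOW
After move 4 (F'): F=YGOO U=GGBY R=OYBR D=WWYB L=WROG
After move 5 (U'): U=GYGB F=WROO R=YGBR B=OYWB L=RROG
After move 6 (R'): R=GRYB U=GWGO F=WYOB D=WRYO B=BYWB
After move 7 (U): U=GGOW F=GROB R=BYYB B=RRWB L=WYOG
Query 1: B[1] = R
Query 2: L[1] = Y
Query 3: U[0] = G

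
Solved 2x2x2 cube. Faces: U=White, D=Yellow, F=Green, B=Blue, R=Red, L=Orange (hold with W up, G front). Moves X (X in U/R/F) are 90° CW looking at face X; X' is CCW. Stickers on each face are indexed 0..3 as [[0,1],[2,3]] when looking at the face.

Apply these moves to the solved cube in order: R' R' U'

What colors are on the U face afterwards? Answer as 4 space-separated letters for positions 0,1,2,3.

After move 1 (R'): R=RRRR U=WBWB F=GWGW D=YGYG B=YBYB
After move 2 (R'): R=RRRR U=WYWY F=GBGB D=YWYW B=GBGB
After move 3 (U'): U=YYWW F=OOGB R=GBRR B=RRGB L=GBOO
Query: U face = YYWW

Answer: Y Y W W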